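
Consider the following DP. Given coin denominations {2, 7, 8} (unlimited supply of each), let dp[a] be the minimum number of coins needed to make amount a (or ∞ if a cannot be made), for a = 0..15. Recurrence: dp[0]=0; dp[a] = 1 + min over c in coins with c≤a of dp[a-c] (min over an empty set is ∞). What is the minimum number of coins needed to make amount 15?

2

 a  0  1  2  3  4  5  6  7  8  9 10 11 12 13 14 15
dp  0  -  1  -  2  -  3  1  1  2  2  3  3  4  2  2
(- denotes ∞ / unreachable)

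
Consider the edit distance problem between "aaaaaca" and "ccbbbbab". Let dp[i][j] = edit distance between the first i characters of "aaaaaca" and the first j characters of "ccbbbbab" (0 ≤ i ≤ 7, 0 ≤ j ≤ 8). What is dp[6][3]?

6

   ''  c  c  b  b  b  b  a  b
''  0  1  2  3  4  5  6  7  8
 a  1  1  2  3  4  5  6  6  7
 a  2  2  2  3  4  5  6  6  7
 a  3  3  3  3  4  5  6  6  7
 a  4  4  4  4  4  5  6  6  7
 a  5  5  5  5  5  5  6  6  7
 c  6  5  5  6  6  6  6  7  7
 a  7  6  6  6  7  7  7  6  7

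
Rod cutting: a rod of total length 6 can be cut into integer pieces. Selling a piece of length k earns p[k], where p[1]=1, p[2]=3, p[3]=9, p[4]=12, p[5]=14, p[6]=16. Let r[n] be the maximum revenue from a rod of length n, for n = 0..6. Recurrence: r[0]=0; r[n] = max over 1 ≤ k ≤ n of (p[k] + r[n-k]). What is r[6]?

18

   n    0    1    2    3    4    5    6
r[n]    0    1    3    9   12   14   18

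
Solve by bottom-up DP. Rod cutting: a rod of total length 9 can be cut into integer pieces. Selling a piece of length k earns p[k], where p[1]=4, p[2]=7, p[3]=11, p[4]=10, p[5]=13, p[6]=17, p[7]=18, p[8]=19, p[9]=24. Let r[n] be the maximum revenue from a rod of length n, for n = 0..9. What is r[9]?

36

   n    0    1    2    3    4    5    6    7    8    9
r[n]    0    4    8   12   16   20   24   28   32   36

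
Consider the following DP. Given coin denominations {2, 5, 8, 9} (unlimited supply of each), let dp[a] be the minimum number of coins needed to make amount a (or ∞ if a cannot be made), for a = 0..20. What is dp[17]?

 a  0  1  2  3  4  5  6  7  8  9 10 11 12 13 14 15 16 17 18 19 20
dp  0  -  1  -  2  1  3  2  1  1  2  2  3  2  2  3  2  2  2  3  3
(- denotes ∞ / unreachable)

2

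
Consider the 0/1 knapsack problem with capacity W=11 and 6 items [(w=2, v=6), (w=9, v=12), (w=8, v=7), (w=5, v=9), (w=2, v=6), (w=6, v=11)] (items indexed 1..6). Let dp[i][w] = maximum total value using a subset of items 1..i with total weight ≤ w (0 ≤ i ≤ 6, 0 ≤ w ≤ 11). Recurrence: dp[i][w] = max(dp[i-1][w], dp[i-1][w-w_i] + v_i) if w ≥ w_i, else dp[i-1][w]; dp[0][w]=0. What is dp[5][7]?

i\w   0   1   2   3   4   5   6   7   8   9  10  11
  0   0   0   0   0   0   0   0   0   0   0   0   0
  1   0   0   6   6   6   6   6   6   6   6   6   6
  2   0   0   6   6   6   6   6   6   6  12  12  18
  3   0   0   6   6   6   6   6   6   7  12  13  18
  4   0   0   6   6   6   9   9  15  15  15  15  18
  5   0   0   6   6  12  12  12  15  15  21  21  21
  6   0   0   6   6  12  12  12  15  17  21  23  23

15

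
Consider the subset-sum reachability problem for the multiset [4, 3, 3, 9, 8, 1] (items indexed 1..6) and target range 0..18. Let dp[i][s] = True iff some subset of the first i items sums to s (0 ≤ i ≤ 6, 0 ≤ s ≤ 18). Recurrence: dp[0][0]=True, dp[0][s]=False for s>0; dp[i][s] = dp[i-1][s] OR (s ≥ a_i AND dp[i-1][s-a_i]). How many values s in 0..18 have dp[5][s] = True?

16

i\s   0   1   2   3   4   5   6   7   8   9  10  11  12  13  14  15  16  17  18
  0   T   F   F   F   F   F   F   F   F   F   F   F   F   F   F   F   F   F   F
  1   T   F   F   F   T   F   F   F   F   F   F   F   F   F   F   F   F   F   F
  2   T   F   F   T   T   F   F   T   F   F   F   F   F   F   F   F   F   F   F
  3   T   F   F   T   T   F   T   T   F   F   T   F   F   F   F   F   F   F   F
  4   T   F   F   T   T   F   T   T   F   T   T   F   T   T   F   T   T   F   F
  5   T   F   F   T   T   F   T   T   T   T   T   T   T   T   T   T   T   T   T
  6   T   T   F   T   T   T   T   T   T   T   T   T   T   T   T   T   T   T   T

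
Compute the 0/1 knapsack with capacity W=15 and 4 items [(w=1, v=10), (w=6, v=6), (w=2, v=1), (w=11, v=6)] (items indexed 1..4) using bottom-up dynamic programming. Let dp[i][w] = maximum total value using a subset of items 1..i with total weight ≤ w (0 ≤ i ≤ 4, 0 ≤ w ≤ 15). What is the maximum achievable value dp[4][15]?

17

i\w   0   1   2   3   4   5   6   7   8   9  10  11  12  13  14  15
  0   0   0   0   0   0   0   0   0   0   0   0   0   0   0   0   0
  1   0  10  10  10  10  10  10  10  10  10  10  10  10  10  10  10
  2   0  10  10  10  10  10  10  16  16  16  16  16  16  16  16  16
  3   0  10  10  11  11  11  11  16  16  17  17  17  17  17  17  17
  4   0  10  10  11  11  11  11  16  16  17  17  17  17  17  17  17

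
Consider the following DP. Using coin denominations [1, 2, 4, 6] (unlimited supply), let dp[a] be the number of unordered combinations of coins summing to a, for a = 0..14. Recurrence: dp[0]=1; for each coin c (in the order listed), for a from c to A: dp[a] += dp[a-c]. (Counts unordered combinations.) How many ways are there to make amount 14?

after  coin     0     1     2     3     4     5     6     7     8     9    10    11    12    13    14
          1     1     1     1     1     1     1     1     1     1     1     1     1     1     1     1
          2     1     1     2     2     3     3     4     4     5     5     6     6     7     7     8
          4     1     1     2     2     4     4     6     6     9     9    12    12    16    16    20
          6     1     1     2     2     4     4     7     7    11    11    16    16    23    23    31

31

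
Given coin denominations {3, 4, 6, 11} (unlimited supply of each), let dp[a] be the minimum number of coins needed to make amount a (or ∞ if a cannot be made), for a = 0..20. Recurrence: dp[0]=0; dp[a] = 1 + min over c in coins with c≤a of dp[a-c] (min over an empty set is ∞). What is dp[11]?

1

 a  0  1  2  3  4  5  6  7  8  9 10 11 12 13 14 15 16 17 18 19 20
dp  0  -  -  1  1  -  1  2  2  2  2  1  2  3  2  2  3  2  3  3  3
(- denotes ∞ / unreachable)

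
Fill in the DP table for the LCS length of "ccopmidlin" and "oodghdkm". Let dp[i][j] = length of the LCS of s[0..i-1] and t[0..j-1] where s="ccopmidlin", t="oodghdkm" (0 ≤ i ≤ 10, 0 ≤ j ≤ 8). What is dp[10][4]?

   ''  o  o  d  g  h  d  k  m
''  0  0  0  0  0  0  0  0  0
 c  0  0  0  0  0  0  0  0  0
 c  0  0  0  0  0  0  0  0  0
 o  0  1  1  1  1  1  1  1  1
 p  0  1  1  1  1  1  1  1  1
 m  0  1  1  1  1  1  1  1  2
 i  0  1  1  1  1  1  1  1  2
 d  0  1  1  2  2  2  2  2  2
 l  0  1  1  2  2  2  2  2  2
 i  0  1  1  2  2  2  2  2  2
 n  0  1  1  2  2  2  2  2  2

2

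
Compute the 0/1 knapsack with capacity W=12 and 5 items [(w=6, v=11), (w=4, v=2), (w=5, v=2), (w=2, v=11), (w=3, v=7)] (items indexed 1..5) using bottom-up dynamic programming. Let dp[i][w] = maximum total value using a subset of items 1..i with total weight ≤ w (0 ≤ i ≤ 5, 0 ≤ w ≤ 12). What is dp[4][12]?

i\w   0   1   2   3   4   5   6   7   8   9  10  11  12
  0   0   0   0   0   0   0   0   0   0   0   0   0   0
  1   0   0   0   0   0   0  11  11  11  11  11  11  11
  2   0   0   0   0   2   2  11  11  11  11  13  13  13
  3   0   0   0   0   2   2  11  11  11  11  13  13  13
  4   0   0  11  11  11  11  13  13  22  22  22  22  24
  5   0   0  11  11  11  18  18  18  22  22  22  29  29

24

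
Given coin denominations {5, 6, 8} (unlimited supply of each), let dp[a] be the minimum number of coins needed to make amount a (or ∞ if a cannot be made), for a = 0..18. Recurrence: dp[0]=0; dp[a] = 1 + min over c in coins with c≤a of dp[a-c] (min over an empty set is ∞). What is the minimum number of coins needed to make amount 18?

3

 a  0  1  2  3  4  5  6  7  8  9 10 11 12 13 14 15 16 17 18
dp  0  -  -  -  -  1  1  -  1  -  2  2  2  2  2  3  2  3  3
(- denotes ∞ / unreachable)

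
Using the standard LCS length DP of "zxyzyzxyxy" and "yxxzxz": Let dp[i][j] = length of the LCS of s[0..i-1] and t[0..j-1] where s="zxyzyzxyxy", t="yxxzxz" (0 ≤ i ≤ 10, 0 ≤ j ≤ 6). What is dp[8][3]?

   ''  y  x  x  z  x  z
''  0  0  0  0  0  0  0
 z  0  0  0  0  1  1  1
 x  0  0  1  1  1  2  2
 y  0  1  1  1  1  2  2
 z  0  1  1  1  2  2  3
 y  0  1  1  1  2  2  3
 z  0  1  1  1  2  2  3
 x  0  1  2  2  2  3  3
 y  0  1  2  2  2  3  3
 x  0  1  2  3  3  3  3
 y  0  1  2  3  3  3  3

2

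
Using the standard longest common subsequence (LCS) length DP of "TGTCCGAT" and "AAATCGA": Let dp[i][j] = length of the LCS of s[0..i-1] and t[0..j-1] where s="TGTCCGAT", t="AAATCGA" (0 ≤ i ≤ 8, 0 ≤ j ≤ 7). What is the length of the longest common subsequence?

4

   ''  A  A  A  T  C  G  A
''  0  0  0  0  0  0  0  0
 T  0  0  0  0  1  1  1  1
 G  0  0  0  0  1  1  2  2
 T  0  0  0  0  1  1  2  2
 C  0  0  0  0  1  2  2  2
 C  0  0  0  0  1  2  2  2
 G  0  0  0  0  1  2  3  3
 A  0  1  1  1  1  2  3  4
 T  0  1  1  1  2  2  3  4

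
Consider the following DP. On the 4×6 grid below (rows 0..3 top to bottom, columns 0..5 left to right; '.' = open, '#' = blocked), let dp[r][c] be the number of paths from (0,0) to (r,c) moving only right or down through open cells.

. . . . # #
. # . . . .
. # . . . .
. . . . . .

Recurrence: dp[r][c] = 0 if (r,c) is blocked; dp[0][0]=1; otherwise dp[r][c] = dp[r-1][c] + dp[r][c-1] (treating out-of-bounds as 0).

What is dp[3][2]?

2

r\c   0   1   2   3   4   5
  0   1   1   1   1   0   0
  1   1   0   1   2   2   2
  2   1   0   1   3   5   7
  3   1   1   2   5  10  17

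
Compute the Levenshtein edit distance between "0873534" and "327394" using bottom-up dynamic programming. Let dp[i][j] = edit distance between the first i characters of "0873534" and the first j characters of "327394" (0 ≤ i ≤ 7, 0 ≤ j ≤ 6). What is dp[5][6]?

   ''  3  2  7  3  9  4
''  0  1  2  3  4  5  6
 0  1  1  2  3  4  5  6
 8  2  2  2  3  4  5  6
 7  3  3  3  2  3  4  5
 3  4  3  4  3  2  3  4
 5  5  4  4  4  3  3  4
 3  6  5  5  5  4  4  4
 4  7  6  6  6  5  5  4

4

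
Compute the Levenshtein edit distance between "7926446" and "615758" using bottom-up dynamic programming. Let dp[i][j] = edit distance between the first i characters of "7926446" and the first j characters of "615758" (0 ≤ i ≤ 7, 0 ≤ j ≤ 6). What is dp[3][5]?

   ''  6  1  5  7  5  8
''  0  1  2  3  4  5  6
 7  1  1  2  3  3  4  5
 9  2  2  2  3  4  4  5
 2  3  3  3  3  4  5  5
 6  4  3  4  4  4  5  6
 4  5  4  4  5  5  5  6
 4  6  5  5  5  6  6  6
 6  7  6  6  6  6  7  7

5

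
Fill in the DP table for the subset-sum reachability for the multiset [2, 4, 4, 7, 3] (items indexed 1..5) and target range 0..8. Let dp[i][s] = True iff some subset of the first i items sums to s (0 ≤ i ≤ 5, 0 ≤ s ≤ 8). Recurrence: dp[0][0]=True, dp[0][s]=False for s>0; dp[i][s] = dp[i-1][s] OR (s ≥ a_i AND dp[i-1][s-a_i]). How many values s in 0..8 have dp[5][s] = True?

8

i\s   0   1   2   3   4   5   6   7   8
  0   T   F   F   F   F   F   F   F   F
  1   T   F   T   F   F   F   F   F   F
  2   T   F   T   F   T   F   T   F   F
  3   T   F   T   F   T   F   T   F   T
  4   T   F   T   F   T   F   T   T   T
  5   T   F   T   T   T   T   T   T   T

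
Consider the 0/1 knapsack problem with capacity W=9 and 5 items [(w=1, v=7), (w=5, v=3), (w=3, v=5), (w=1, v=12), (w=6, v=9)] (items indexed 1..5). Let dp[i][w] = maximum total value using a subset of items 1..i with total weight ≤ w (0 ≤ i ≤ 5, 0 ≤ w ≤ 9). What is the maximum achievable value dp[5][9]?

i\w   0   1   2   3   4   5   6   7   8   9
  0   0   0   0   0   0   0   0   0   0   0
  1   0   7   7   7   7   7   7   7   7   7
  2   0   7   7   7   7   7  10  10  10  10
  3   0   7   7   7  12  12  12  12  12  15
  4   0  12  19  19  19  24  24  24  24  24
  5   0  12  19  19  19  24  24  24  28  28

28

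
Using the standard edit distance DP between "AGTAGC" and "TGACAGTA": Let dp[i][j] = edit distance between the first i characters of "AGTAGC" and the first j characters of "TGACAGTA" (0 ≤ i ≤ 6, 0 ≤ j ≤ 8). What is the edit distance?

   ''  T  G  A  C  A  G  T  A
''  0  1  2  3  4  5  6  7  8
 A  1  1  2  2  3  4  5  6  7
 G  2  2  1  2  3  4  4  5  6
 T  3  2  2  2  3  4  5  4  5
 A  4  3  3  2  3  3  4  5  4
 G  5  4  3  3  3  4  3  4  5
 C  6  5  4  4  3  4  4  4  5

5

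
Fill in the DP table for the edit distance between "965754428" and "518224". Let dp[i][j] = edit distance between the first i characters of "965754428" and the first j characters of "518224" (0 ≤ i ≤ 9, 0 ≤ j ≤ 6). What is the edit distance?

   ''  5  1  8  2  2  4
''  0  1  2  3  4  5  6
 9  1  1  2  3  4  5  6
 6  2  2  2  3  4  5  6
 5  3  2  3  3  4  5  6
 7  4  3  3  4  4  5  6
 5  5  4  4  4  5  5  6
 4  6  5  5  5  5  6  5
 4  7  6  6  6  6  6  6
 2  8  7  7  7  6  6  7
 8  9  8  8  7  7  7  7

7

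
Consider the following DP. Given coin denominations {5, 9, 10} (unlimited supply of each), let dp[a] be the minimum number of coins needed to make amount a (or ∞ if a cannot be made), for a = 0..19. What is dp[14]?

 a  0  1  2  3  4  5  6  7  8  9 10 11 12 13 14 15 16 17 18 19
dp  0  -  -  -  -  1  -  -  -  1  1  -  -  -  2  2  -  -  2  2
(- denotes ∞ / unreachable)

2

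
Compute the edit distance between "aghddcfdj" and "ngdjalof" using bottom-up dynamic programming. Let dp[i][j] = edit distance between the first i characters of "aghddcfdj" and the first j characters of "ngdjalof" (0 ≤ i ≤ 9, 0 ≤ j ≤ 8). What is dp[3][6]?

5

   ''  n  g  d  j  a  l  o  f
''  0  1  2  3  4  5  6  7  8
 a  1  1  2  3  4  4  5  6  7
 g  2  2  1  2  3  4  5  6  7
 h  3  3  2  2  3  4  5  6  7
 d  4  4  3  2  3  4  5  6  7
 d  5  5  4  3  3  4  5  6  7
 c  6  6  5  4  4  4  5  6  7
 f  7  7  6  5  5  5  5  6  6
 d  8  8  7  6  6  6  6  6  7
 j  9  9  8  7  6  7  7  7  7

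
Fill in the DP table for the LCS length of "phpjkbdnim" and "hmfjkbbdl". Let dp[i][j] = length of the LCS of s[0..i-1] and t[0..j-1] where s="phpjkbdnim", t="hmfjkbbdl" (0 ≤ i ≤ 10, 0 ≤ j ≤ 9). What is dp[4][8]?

   ''  h  m  f  j  k  b  b  d  l
''  0  0  0  0  0  0  0  0  0  0
 p  0  0  0  0  0  0  0  0  0  0
 h  0  1  1  1  1  1  1  1  1  1
 p  0  1  1  1  1  1  1  1  1  1
 j  0  1  1  1  2  2  2  2  2  2
 k  0  1  1  1  2  3  3  3  3  3
 b  0  1  1  1  2  3  4  4  4  4
 d  0  1  1  1  2  3  4  4  5  5
 n  0  1  1  1  2  3  4  4  5  5
 i  0  1  1  1  2  3  4  4  5  5
 m  0  1  2  2  2  3  4  4  5  5

2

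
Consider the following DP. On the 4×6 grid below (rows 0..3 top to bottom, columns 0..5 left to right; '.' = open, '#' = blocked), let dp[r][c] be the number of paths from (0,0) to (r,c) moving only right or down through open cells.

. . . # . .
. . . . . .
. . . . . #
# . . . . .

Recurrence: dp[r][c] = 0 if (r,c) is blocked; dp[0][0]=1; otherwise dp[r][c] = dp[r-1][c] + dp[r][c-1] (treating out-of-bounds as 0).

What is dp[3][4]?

r\c   0   1   2   3   4   5
  0   1   1   1   0   0   0
  1   1   2   3   3   3   3
  2   1   3   6   9  12   0
  3   0   3   9  18  30  30

30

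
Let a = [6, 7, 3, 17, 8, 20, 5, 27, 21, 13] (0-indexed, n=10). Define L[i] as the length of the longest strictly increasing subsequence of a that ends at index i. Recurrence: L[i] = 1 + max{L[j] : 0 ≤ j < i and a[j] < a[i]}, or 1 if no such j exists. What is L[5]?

4

   i    0    1    2    3    4    5    6    7    8    9
a[i]    6    7    3   17    8   20    5   27   21   13
L[i]    1    2    1    3    3    4    2    5    5    4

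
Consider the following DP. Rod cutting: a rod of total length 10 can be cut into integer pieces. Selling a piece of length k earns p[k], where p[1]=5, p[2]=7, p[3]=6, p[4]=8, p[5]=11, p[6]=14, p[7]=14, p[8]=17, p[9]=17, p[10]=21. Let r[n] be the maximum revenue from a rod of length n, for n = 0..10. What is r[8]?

40

   n    0    1    2    3    4    5    6    7    8    9   10
r[n]    0    5   10   15   20   25   30   35   40   45   50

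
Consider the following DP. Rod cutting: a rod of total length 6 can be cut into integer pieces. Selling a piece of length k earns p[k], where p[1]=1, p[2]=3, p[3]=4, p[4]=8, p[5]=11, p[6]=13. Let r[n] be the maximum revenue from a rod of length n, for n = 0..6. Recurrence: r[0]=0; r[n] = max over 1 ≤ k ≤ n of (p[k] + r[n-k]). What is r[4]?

   n    0    1    2    3    4    5    6
r[n]    0    1    3    4    8   11   13

8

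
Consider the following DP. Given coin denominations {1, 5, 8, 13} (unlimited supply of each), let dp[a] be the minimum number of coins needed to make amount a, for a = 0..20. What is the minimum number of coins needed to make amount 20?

4

 a  0  1  2  3  4  5  6  7  8  9 10 11 12 13 14 15 16 17 18 19 20
dp  0  1  2  3  4  1  2  3  1  2  2  3  4  1  2  3  2  3  2  3  4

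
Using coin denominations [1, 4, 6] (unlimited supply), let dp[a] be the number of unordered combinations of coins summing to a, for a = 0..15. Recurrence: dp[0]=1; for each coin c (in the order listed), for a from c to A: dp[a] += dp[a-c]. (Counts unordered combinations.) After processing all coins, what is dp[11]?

5

after  coin     0     1     2     3     4     5     6     7     8     9    10    11    12    13    14    15
          1     1     1     1     1     1     1     1     1     1     1     1     1     1     1     1     1
          4     1     1     1     1     2     2     2     2     3     3     3     3     4     4     4     4
          6     1     1     1     1     2     2     3     3     4     4     5     5     7     7     8     8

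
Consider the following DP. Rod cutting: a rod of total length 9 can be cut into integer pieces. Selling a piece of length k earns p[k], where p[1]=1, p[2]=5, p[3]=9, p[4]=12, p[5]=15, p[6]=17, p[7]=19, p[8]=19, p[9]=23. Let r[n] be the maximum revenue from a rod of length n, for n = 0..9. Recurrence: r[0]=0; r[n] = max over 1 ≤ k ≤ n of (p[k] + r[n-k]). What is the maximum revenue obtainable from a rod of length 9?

27

   n    0    1    2    3    4    5    6    7    8    9
r[n]    0    1    5    9   12   15   18   21   24   27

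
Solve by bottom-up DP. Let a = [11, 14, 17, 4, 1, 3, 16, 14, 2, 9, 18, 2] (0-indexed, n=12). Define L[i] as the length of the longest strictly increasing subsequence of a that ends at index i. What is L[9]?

   i    0    1    2    3    4    5    6    7    8    9   10   11
a[i]   11   14   17    4    1    3   16   14    2    9   18    2
L[i]    1    2    3    1    1    2    3    3    2    3    4    2

3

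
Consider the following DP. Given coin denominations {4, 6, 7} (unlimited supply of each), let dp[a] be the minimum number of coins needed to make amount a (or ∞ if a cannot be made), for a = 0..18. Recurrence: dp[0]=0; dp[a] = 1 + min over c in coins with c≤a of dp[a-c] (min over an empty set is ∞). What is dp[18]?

3

 a  0  1  2  3  4  5  6  7  8  9 10 11 12 13 14 15 16 17 18
dp  0  -  -  -  1  -  1  1  2  -  2  2  2  2  2  3  3  3  3
(- denotes ∞ / unreachable)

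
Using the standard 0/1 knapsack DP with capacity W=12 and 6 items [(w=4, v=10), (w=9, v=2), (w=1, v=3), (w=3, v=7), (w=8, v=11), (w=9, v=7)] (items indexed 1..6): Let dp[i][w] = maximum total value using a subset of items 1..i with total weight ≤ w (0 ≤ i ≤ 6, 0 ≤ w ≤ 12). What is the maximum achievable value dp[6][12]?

21

i\w   0   1   2   3   4   5   6   7   8   9  10  11  12
  0   0   0   0   0   0   0   0   0   0   0   0   0   0
  1   0   0   0   0  10  10  10  10  10  10  10  10  10
  2   0   0   0   0  10  10  10  10  10  10  10  10  10
  3   0   3   3   3  10  13  13  13  13  13  13  13  13
  4   0   3   3   7  10  13  13  17  20  20  20  20  20
  5   0   3   3   7  10  13  13  17  20  20  20  20  21
  6   0   3   3   7  10  13  13  17  20  20  20  20  21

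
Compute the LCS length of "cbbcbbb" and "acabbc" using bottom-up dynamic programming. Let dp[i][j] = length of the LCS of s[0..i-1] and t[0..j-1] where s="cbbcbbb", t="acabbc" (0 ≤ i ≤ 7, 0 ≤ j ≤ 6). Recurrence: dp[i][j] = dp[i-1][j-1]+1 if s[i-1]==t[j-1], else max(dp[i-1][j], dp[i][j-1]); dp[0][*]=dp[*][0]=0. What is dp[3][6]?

3

   ''  a  c  a  b  b  c
''  0  0  0  0  0  0  0
 c  0  0  1  1  1  1  1
 b  0  0  1  1  2  2  2
 b  0  0  1  1  2  3  3
 c  0  0  1  1  2  3  4
 b  0  0  1  1  2  3  4
 b  0  0  1  1  2  3  4
 b  0  0  1  1  2  3  4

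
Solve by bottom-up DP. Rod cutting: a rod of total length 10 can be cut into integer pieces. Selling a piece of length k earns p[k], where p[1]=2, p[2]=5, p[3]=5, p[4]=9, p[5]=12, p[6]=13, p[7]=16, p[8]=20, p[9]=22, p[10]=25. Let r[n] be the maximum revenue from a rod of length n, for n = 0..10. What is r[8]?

   n    0    1    2    3    4    5    6    7    8    9   10
r[n]    0    2    5    7   10   12   15   17   20   22   25

20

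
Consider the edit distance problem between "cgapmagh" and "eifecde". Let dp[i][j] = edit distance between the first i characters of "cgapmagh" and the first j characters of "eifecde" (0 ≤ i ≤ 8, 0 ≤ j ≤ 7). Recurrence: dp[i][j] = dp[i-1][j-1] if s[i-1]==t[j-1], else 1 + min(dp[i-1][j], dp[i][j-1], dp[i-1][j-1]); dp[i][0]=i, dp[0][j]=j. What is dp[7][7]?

   ''  e  i  f  e  c  d  e
''  0  1  2  3  4  5  6  7
 c  1  1  2  3  4  4  5  6
 g  2  2  2  3  4  5  5  6
 a  3  3  3  3  4  5  6  6
 p  4  4  4  4  4  5  6  7
 m  5  5  5  5  5  5  6  7
 a  6  6  6  6  6  6  6  7
 g  7  7  7  7  7  7  7  7
 h  8  8  8  8  8  8  8  8

7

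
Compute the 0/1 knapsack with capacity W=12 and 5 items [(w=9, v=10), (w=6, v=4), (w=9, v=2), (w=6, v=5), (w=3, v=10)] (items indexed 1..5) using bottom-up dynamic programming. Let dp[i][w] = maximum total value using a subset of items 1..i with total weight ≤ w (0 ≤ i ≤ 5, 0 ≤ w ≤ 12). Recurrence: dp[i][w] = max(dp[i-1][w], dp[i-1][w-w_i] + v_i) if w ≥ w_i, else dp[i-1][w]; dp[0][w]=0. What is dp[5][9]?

i\w   0   1   2   3   4   5   6   7   8   9  10  11  12
  0   0   0   0   0   0   0   0   0   0   0   0   0   0
  1   0   0   0   0   0   0   0   0   0  10  10  10  10
  2   0   0   0   0   0   0   4   4   4  10  10  10  10
  3   0   0   0   0   0   0   4   4   4  10  10  10  10
  4   0   0   0   0   0   0   5   5   5  10  10  10  10
  5   0   0   0  10  10  10  10  10  10  15  15  15  20

15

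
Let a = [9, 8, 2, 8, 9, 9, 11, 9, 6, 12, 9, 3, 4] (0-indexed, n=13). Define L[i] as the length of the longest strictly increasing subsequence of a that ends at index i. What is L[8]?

2

   i    0    1    2    3    4    5    6    7    8    9   10   11   12
a[i]    9    8    2    8    9    9   11    9    6   12    9    3    4
L[i]    1    1    1    2    3    3    4    3    2    5    3    2    3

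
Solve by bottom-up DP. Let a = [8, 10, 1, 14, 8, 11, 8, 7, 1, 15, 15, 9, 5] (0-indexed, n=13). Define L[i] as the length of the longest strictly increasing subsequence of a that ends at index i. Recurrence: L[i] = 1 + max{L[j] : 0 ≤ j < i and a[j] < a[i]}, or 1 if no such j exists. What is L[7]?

2

   i    0    1    2    3    4    5    6    7    8    9   10   11   12
a[i]    8   10    1   14    8   11    8    7    1   15   15    9    5
L[i]    1    2    1    3    2    3    2    2    1    4    4    3    2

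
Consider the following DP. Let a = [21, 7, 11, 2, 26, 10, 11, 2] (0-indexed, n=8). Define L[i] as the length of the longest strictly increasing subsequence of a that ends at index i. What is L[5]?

   i    0    1    2    3    4    5    6    7
a[i]   21    7   11    2   26   10   11    2
L[i]    1    1    2    1    3    2    3    1

2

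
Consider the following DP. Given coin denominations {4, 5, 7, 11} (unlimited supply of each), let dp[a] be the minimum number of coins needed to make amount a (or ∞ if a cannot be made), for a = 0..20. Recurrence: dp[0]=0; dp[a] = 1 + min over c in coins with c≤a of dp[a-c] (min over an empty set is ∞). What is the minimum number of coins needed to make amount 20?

3

 a  0  1  2  3  4  5  6  7  8  9 10 11 12 13 14 15 16 17 18 19 20
dp  0  -  -  -  1  1  -  1  2  2  2  1  2  3  2  2  2  3  2  3  3
(- denotes ∞ / unreachable)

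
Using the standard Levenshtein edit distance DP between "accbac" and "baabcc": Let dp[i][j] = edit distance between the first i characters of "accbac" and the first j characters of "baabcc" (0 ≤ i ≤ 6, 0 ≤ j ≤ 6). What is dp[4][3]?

   ''  b  a  a  b  c  c
''  0  1  2  3  4  5  6
 a  1  1  1  2  3  4  5
 c  2  2  2  2  3  3  4
 c  3  3  3  3  3  3  3
 b  4  3  4  4  3  4  4
 a  5  4  3  4  4  4  5
 c  6  5  4  4  5  4  4

4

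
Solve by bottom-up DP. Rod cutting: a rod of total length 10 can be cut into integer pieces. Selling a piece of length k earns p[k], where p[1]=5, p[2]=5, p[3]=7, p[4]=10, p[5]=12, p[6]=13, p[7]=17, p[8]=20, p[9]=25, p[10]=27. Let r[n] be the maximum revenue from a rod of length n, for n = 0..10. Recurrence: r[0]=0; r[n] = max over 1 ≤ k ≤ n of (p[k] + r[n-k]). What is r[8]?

40

   n    0    1    2    3    4    5    6    7    8    9   10
r[n]    0    5   10   15   20   25   30   35   40   45   50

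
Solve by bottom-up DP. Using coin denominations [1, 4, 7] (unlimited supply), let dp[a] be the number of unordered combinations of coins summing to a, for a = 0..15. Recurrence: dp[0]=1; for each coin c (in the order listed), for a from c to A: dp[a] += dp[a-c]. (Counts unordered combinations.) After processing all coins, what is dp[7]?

3

after  coin     0     1     2     3     4     5     6     7     8     9    10    11    12    13    14    15
          1     1     1     1     1     1     1     1     1     1     1     1     1     1     1     1     1
          4     1     1     1     1     2     2     2     2     3     3     3     3     4     4     4     4
          7     1     1     1     1     2     2     2     3     4     4     4     5     6     6     7     8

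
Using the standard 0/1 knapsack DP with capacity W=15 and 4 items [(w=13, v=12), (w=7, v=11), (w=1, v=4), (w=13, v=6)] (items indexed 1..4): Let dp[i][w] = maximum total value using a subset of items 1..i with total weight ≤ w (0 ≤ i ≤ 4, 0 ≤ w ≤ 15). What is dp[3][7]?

i\w   0   1   2   3   4   5   6   7   8   9  10  11  12  13  14  15
  0   0   0   0   0   0   0   0   0   0   0   0   0   0   0   0   0
  1   0   0   0   0   0   0   0   0   0   0   0   0   0  12  12  12
  2   0   0   0   0   0   0   0  11  11  11  11  11  11  12  12  12
  3   0   4   4   4   4   4   4  11  15  15  15  15  15  15  16  16
  4   0   4   4   4   4   4   4  11  15  15  15  15  15  15  16  16

11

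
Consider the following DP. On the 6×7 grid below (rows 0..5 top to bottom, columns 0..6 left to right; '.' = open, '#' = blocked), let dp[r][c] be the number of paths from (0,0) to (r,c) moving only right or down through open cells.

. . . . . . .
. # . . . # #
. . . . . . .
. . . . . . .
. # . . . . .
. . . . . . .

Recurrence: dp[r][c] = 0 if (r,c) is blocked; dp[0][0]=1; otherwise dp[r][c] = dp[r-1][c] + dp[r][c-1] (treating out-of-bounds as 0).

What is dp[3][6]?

29

r\c   0   1   2   3   4   5   6
  0   1   1   1   1   1   1   1
  1   1   0   1   2   3   0   0
  2   1   1   2   4   7   7   7
  3   1   2   4   8  15  22  29
  4   1   0   4  12  27  49  78
  5   1   1   5  17  44  93 171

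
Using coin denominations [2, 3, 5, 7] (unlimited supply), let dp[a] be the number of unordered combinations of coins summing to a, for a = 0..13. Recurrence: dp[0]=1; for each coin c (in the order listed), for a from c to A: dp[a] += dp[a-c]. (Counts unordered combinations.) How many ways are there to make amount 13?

after  coin     0     1     2     3     4     5     6     7     8     9    10    11    12    13
          2     1     0     1     0     1     0     1     0     1     0     1     0     1     0
          3     1     0     1     1     1     1     2     1     2     2     2     2     3     2
          5     1     0     1     1     1     2     2     2     3     3     4     4     5     5
          7     1     0     1     1     1     2     2     3     3     4     5     5     7     7

7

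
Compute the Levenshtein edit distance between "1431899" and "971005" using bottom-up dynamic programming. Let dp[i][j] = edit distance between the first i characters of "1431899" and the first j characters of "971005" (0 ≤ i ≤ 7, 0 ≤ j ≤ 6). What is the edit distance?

6

   ''  9  7  1  0  0  5
''  0  1  2  3  4  5  6
 1  1  1  2  2  3  4  5
 4  2  2  2  3  3  4  5
 3  3  3  3  3  4  4  5
 1  4  4  4  3  4  5  5
 8  5  5  5  4  4  5  6
 9  6  5  6  5  5  5  6
 9  7  6  6  6  6  6  6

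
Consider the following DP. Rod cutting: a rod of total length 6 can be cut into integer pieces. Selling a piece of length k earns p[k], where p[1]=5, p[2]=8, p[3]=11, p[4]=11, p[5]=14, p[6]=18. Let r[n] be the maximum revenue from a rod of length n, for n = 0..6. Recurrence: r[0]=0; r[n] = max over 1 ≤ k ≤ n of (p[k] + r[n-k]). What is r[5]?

   n    0    1    2    3    4    5    6
r[n]    0    5   10   15   20   25   30

25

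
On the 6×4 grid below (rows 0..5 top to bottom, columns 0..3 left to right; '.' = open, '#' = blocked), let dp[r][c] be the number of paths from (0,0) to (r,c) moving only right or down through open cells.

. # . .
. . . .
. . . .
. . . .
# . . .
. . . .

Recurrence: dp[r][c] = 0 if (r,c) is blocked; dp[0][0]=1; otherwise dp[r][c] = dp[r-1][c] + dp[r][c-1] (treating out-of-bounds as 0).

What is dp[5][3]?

31

r\c   0   1   2   3
  0   1   0   0   0
  1   1   1   1   1
  2   1   2   3   4
  3   1   3   6  10
  4   0   3   9  19
  5   0   3  12  31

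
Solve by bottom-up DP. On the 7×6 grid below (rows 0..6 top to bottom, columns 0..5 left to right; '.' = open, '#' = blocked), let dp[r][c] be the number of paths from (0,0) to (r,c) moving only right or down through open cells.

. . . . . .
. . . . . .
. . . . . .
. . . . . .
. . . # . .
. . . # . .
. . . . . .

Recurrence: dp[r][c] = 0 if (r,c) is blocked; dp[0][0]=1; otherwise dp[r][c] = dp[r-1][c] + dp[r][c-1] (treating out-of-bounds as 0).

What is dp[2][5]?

21

r\c   0   1   2   3   4   5
  0   1   1   1   1   1   1
  1   1   2   3   4   5   6
  2   1   3   6  10  15  21
  3   1   4  10  20  35  56
  4   1   5  15   0  35  91
  5   1   6  21   0  35 126
  6   1   7  28  28  63 189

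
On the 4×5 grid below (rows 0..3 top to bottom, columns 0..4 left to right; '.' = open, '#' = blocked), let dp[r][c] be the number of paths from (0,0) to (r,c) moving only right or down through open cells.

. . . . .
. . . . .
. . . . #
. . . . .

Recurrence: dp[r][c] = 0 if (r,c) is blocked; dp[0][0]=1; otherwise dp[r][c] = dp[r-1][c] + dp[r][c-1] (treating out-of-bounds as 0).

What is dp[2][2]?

6

r\c   0   1   2   3   4
  0   1   1   1   1   1
  1   1   2   3   4   5
  2   1   3   6  10   0
  3   1   4  10  20  20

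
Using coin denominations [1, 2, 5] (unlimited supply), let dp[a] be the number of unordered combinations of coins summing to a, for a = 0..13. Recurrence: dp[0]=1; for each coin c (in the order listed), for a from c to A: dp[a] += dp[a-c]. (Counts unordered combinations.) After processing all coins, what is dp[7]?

6

after  coin     0     1     2     3     4     5     6     7     8     9    10    11    12    13
          1     1     1     1     1     1     1     1     1     1     1     1     1     1     1
          2     1     1     2     2     3     3     4     4     5     5     6     6     7     7
          5     1     1     2     2     3     4     5     6     7     8    10    11    13    14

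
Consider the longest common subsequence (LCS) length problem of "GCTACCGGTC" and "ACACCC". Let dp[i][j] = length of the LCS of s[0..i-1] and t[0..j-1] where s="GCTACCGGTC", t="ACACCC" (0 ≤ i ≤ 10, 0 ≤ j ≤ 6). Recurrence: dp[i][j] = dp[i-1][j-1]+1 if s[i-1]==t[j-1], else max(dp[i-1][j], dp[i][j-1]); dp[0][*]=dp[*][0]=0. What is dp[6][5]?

   ''  A  C  A  C  C  C
''  0  0  0  0  0  0  0
 G  0  0  0  0  0  0  0
 C  0  0  1  1  1  1  1
 T  0  0  1  1  1  1  1
 A  0  1  1  2  2  2  2
 C  0  1  2  2  3  3  3
 C  0  1  2  2  3  4  4
 G  0  1  2  2  3  4  4
 G  0  1  2  2  3  4  4
 T  0  1  2  2  3  4  4
 C  0  1  2  2  3  4  5

4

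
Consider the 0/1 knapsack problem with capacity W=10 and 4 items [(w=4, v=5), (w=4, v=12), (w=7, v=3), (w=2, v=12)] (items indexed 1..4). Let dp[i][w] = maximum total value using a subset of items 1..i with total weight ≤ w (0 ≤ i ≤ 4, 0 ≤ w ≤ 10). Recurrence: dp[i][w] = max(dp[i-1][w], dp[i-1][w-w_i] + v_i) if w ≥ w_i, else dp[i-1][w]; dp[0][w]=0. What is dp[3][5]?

i\w   0   1   2   3   4   5   6   7   8   9  10
  0   0   0   0   0   0   0   0   0   0   0   0
  1   0   0   0   0   5   5   5   5   5   5   5
  2   0   0   0   0  12  12  12  12  17  17  17
  3   0   0   0   0  12  12  12  12  17  17  17
  4   0   0  12  12  12  12  24  24  24  24  29

12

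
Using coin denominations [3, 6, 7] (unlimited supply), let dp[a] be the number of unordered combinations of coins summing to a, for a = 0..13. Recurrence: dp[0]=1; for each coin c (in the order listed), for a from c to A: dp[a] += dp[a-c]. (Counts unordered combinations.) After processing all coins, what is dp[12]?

after  coin     0     1     2     3     4     5     6     7     8     9    10    11    12    13
          3     1     0     0     1     0     0     1     0     0     1     0     0     1     0
          6     1     0     0     1     0     0     2     0     0     2     0     0     3     0
          7     1     0     0     1     0     0     2     1     0     2     1     0     3     2

3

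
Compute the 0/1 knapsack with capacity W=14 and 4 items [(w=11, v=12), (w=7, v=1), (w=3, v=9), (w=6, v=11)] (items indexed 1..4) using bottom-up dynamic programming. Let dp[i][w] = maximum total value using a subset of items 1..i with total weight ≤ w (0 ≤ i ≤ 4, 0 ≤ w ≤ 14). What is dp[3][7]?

i\w   0   1   2   3   4   5   6   7   8   9  10  11  12  13  14
  0   0   0   0   0   0   0   0   0   0   0   0   0   0   0   0
  1   0   0   0   0   0   0   0   0   0   0   0  12  12  12  12
  2   0   0   0   0   0   0   0   1   1   1   1  12  12  12  12
  3   0   0   0   9   9   9   9   9   9   9  10  12  12  12  21
  4   0   0   0   9   9   9  11  11  11  20  20  20  20  20  21

9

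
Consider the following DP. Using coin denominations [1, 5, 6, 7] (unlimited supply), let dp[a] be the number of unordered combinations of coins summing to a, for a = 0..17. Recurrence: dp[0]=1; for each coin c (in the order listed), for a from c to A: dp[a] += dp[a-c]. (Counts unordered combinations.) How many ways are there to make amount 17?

after  coin     0     1     2     3     4     5     6     7     8     9    10    11    12    13    14    15    16    17
          1     1     1     1     1     1     1     1     1     1     1     1     1     1     1     1     1     1     1
          5     1     1     1     1     1     2     2     2     2     2     3     3     3     3     3     4     4     4
          6     1     1     1     1     1     2     3     3     3     3     4     5     6     6     6     7     8     9
          7     1     1     1     1     1     2     3     4     4     4     5     6     8     9    10    11    12    14

14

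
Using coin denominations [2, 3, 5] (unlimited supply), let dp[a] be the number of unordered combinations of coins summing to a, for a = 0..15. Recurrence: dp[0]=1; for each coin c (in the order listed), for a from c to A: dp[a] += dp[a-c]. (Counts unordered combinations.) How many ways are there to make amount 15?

7

after  coin     0     1     2     3     4     5     6     7     8     9    10    11    12    13    14    15
          2     1     0     1     0     1     0     1     0     1     0     1     0     1     0     1     0
          3     1     0     1     1     1     1     2     1     2     2     2     2     3     2     3     3
          5     1     0     1     1     1     2     2     2     3     3     4     4     5     5     6     7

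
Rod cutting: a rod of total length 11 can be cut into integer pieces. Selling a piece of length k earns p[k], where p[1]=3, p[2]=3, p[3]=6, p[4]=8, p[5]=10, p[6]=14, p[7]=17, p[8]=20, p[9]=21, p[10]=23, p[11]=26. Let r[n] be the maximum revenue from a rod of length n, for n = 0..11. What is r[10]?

30

   n    0    1    2    3    4    5    6    7    8    9   10   11
r[n]    0    3    6    9   12   15   18   21   24   27   30   33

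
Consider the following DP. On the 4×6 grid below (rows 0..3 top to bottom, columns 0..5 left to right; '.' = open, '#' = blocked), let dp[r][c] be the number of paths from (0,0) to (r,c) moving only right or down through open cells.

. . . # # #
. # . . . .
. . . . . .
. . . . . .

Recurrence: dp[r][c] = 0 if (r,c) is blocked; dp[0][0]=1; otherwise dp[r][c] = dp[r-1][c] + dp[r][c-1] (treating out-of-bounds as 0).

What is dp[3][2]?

r\c   0   1   2   3   4   5
  0   1   1   1   0   0   0
  1   1   0   1   1   1   1
  2   1   1   2   3   4   5
  3   1   2   4   7  11  16

4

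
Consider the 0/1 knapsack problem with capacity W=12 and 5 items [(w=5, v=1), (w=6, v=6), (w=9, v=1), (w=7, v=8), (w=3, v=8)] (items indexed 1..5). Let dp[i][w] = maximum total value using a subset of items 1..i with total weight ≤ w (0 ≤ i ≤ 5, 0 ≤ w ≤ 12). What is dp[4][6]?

6

i\w   0   1   2   3   4   5   6   7   8   9  10  11  12
  0   0   0   0   0   0   0   0   0   0   0   0   0   0
  1   0   0   0   0   0   1   1   1   1   1   1   1   1
  2   0   0   0   0   0   1   6   6   6   6   6   7   7
  3   0   0   0   0   0   1   6   6   6   6   6   7   7
  4   0   0   0   0   0   1   6   8   8   8   8   8   9
  5   0   0   0   8   8   8   8   8   9  14  16  16  16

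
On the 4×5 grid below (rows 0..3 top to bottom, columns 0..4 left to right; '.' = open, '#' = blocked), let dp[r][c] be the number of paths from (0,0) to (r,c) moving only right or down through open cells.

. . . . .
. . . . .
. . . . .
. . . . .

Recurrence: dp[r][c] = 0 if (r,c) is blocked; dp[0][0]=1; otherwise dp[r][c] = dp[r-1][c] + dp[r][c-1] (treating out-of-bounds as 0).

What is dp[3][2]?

r\c   0   1   2   3   4
  0   1   1   1   1   1
  1   1   2   3   4   5
  2   1   3   6  10  15
  3   1   4  10  20  35

10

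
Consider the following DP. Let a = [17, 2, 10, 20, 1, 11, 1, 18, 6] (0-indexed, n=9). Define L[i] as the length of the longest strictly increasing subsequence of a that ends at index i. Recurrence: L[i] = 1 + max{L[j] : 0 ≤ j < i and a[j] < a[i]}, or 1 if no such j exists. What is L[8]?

2

   i    0    1    2    3    4    5    6    7    8
a[i]   17    2   10   20    1   11    1   18    6
L[i]    1    1    2    3    1    3    1    4    2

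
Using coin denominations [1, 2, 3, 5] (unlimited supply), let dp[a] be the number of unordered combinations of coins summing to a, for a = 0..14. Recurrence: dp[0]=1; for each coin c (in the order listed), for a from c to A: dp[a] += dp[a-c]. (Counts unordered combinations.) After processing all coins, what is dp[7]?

after  coin     0     1     2     3     4     5     6     7     8     9    10    11    12    13    14
          1     1     1     1     1     1     1     1     1     1     1     1     1     1     1     1
          2     1     1     2     2     3     3     4     4     5     5     6     6     7     7     8
          3     1     1     2     3     4     5     7     8    10    12    14    16    19    21    24
          5     1     1     2     3     4     6     8    10    13    16    20    24    29    34    40

10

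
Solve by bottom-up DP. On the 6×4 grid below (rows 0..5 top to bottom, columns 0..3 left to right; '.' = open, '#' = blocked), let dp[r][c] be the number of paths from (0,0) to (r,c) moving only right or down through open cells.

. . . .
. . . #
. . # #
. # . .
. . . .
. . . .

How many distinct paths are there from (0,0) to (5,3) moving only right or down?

4

r\c   0   1   2   3
  0   1   1   1   1
  1   1   2   3   0
  2   1   3   0   0
  3   1   0   0   0
  4   1   1   1   1
  5   1   2   3   4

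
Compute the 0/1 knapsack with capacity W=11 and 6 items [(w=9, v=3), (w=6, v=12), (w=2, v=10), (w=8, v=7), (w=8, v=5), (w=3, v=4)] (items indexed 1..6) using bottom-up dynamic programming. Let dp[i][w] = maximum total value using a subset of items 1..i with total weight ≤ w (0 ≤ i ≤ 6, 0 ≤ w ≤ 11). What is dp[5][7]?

12

i\w   0   1   2   3   4   5   6   7   8   9  10  11
  0   0   0   0   0   0   0   0   0   0   0   0   0
  1   0   0   0   0   0   0   0   0   0   3   3   3
  2   0   0   0   0   0   0  12  12  12  12  12  12
  3   0   0  10  10  10  10  12  12  22  22  22  22
  4   0   0  10  10  10  10  12  12  22  22  22  22
  5   0   0  10  10  10  10  12  12  22  22  22  22
  6   0   0  10  10  10  14  14  14  22  22  22  26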